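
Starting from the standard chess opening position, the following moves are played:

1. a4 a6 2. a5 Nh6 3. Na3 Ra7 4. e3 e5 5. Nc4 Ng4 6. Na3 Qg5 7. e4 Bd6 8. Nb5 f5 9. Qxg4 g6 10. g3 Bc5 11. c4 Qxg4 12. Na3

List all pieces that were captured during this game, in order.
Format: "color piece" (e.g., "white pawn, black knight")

Tracking captures:
  Qxg4: captured black knight
  Qxg4: captured white queen

black knight, white queen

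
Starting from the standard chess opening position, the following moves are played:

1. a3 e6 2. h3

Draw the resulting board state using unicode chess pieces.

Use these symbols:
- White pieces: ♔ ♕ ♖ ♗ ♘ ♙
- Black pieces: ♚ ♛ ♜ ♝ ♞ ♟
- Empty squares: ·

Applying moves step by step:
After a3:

♜ ♞ ♝ ♛ ♚ ♝ ♞ ♜
♟ ♟ ♟ ♟ ♟ ♟ ♟ ♟
· · · · · · · ·
· · · · · · · ·
· · · · · · · ·
♙ · · · · · · ·
· ♙ ♙ ♙ ♙ ♙ ♙ ♙
♖ ♘ ♗ ♕ ♔ ♗ ♘ ♖


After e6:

♜ ♞ ♝ ♛ ♚ ♝ ♞ ♜
♟ ♟ ♟ ♟ · ♟ ♟ ♟
· · · · ♟ · · ·
· · · · · · · ·
· · · · · · · ·
♙ · · · · · · ·
· ♙ ♙ ♙ ♙ ♙ ♙ ♙
♖ ♘ ♗ ♕ ♔ ♗ ♘ ♖


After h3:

♜ ♞ ♝ ♛ ♚ ♝ ♞ ♜
♟ ♟ ♟ ♟ · ♟ ♟ ♟
· · · · ♟ · · ·
· · · · · · · ·
· · · · · · · ·
♙ · · · · · · ♙
· ♙ ♙ ♙ ♙ ♙ ♙ ·
♖ ♘ ♗ ♕ ♔ ♗ ♘ ♖



  a b c d e f g h
  ─────────────────
8│♜ ♞ ♝ ♛ ♚ ♝ ♞ ♜│8
7│♟ ♟ ♟ ♟ · ♟ ♟ ♟│7
6│· · · · ♟ · · ·│6
5│· · · · · · · ·│5
4│· · · · · · · ·│4
3│♙ · · · · · · ♙│3
2│· ♙ ♙ ♙ ♙ ♙ ♙ ·│2
1│♖ ♘ ♗ ♕ ♔ ♗ ♘ ♖│1
  ─────────────────
  a b c d e f g h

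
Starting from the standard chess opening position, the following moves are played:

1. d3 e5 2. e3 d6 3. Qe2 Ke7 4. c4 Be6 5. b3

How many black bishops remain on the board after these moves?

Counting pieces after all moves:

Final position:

  a b c d e f g h
  ─────────────────
8│♜ ♞ · ♛ · ♝ ♞ ♜│8
7│♟ ♟ ♟ · ♚ ♟ ♟ ♟│7
6│· · · ♟ ♝ · · ·│6
5│· · · · ♟ · · ·│5
4│· · ♙ · · · · ·│4
3│· ♙ · ♙ ♙ · · ·│3
2│♙ · · · ♕ ♙ ♙ ♙│2
1│♖ ♘ ♗ · ♔ ♗ ♘ ♖│1
  ─────────────────
  a b c d e f g h


2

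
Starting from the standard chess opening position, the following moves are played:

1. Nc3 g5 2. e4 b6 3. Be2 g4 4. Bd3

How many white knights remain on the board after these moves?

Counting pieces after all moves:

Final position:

  a b c d e f g h
  ─────────────────
8│♜ ♞ ♝ ♛ ♚ ♝ ♞ ♜│8
7│♟ · ♟ ♟ ♟ ♟ · ♟│7
6│· ♟ · · · · · ·│6
5│· · · · · · · ·│5
4│· · · · ♙ · ♟ ·│4
3│· · ♘ ♗ · · · ·│3
2│♙ ♙ ♙ ♙ · ♙ ♙ ♙│2
1│♖ · ♗ ♕ ♔ · ♘ ♖│1
  ─────────────────
  a b c d e f g h


2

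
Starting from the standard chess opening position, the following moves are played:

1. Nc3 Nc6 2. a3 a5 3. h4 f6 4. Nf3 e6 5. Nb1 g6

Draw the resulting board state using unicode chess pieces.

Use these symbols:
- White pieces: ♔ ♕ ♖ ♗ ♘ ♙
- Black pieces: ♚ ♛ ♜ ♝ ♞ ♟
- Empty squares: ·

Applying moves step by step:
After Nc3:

♜ ♞ ♝ ♛ ♚ ♝ ♞ ♜
♟ ♟ ♟ ♟ ♟ ♟ ♟ ♟
· · · · · · · ·
· · · · · · · ·
· · · · · · · ·
· · ♘ · · · · ·
♙ ♙ ♙ ♙ ♙ ♙ ♙ ♙
♖ · ♗ ♕ ♔ ♗ ♘ ♖


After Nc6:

♜ · ♝ ♛ ♚ ♝ ♞ ♜
♟ ♟ ♟ ♟ ♟ ♟ ♟ ♟
· · ♞ · · · · ·
· · · · · · · ·
· · · · · · · ·
· · ♘ · · · · ·
♙ ♙ ♙ ♙ ♙ ♙ ♙ ♙
♖ · ♗ ♕ ♔ ♗ ♘ ♖


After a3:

♜ · ♝ ♛ ♚ ♝ ♞ ♜
♟ ♟ ♟ ♟ ♟ ♟ ♟ ♟
· · ♞ · · · · ·
· · · · · · · ·
· · · · · · · ·
♙ · ♘ · · · · ·
· ♙ ♙ ♙ ♙ ♙ ♙ ♙
♖ · ♗ ♕ ♔ ♗ ♘ ♖


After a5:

♜ · ♝ ♛ ♚ ♝ ♞ ♜
· ♟ ♟ ♟ ♟ ♟ ♟ ♟
· · ♞ · · · · ·
♟ · · · · · · ·
· · · · · · · ·
♙ · ♘ · · · · ·
· ♙ ♙ ♙ ♙ ♙ ♙ ♙
♖ · ♗ ♕ ♔ ♗ ♘ ♖


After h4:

♜ · ♝ ♛ ♚ ♝ ♞ ♜
· ♟ ♟ ♟ ♟ ♟ ♟ ♟
· · ♞ · · · · ·
♟ · · · · · · ·
· · · · · · · ♙
♙ · ♘ · · · · ·
· ♙ ♙ ♙ ♙ ♙ ♙ ·
♖ · ♗ ♕ ♔ ♗ ♘ ♖


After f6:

♜ · ♝ ♛ ♚ ♝ ♞ ♜
· ♟ ♟ ♟ ♟ · ♟ ♟
· · ♞ · · ♟ · ·
♟ · · · · · · ·
· · · · · · · ♙
♙ · ♘ · · · · ·
· ♙ ♙ ♙ ♙ ♙ ♙ ·
♖ · ♗ ♕ ♔ ♗ ♘ ♖


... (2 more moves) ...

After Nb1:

♜ · ♝ ♛ ♚ ♝ ♞ ♜
· ♟ ♟ ♟ · · ♟ ♟
· · ♞ · ♟ ♟ · ·
♟ · · · · · · ·
· · · · · · · ♙
♙ · · · · ♘ · ·
· ♙ ♙ ♙ ♙ ♙ ♙ ·
♖ ♘ ♗ ♕ ♔ ♗ · ♖


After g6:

♜ · ♝ ♛ ♚ ♝ ♞ ♜
· ♟ ♟ ♟ · · · ♟
· · ♞ · ♟ ♟ ♟ ·
♟ · · · · · · ·
· · · · · · · ♙
♙ · · · · ♘ · ·
· ♙ ♙ ♙ ♙ ♙ ♙ ·
♖ ♘ ♗ ♕ ♔ ♗ · ♖



  a b c d e f g h
  ─────────────────
8│♜ · ♝ ♛ ♚ ♝ ♞ ♜│8
7│· ♟ ♟ ♟ · · · ♟│7
6│· · ♞ · ♟ ♟ ♟ ·│6
5│♟ · · · · · · ·│5
4│· · · · · · · ♙│4
3│♙ · · · · ♘ · ·│3
2│· ♙ ♙ ♙ ♙ ♙ ♙ ·│2
1│♖ ♘ ♗ ♕ ♔ ♗ · ♖│1
  ─────────────────
  a b c d e f g h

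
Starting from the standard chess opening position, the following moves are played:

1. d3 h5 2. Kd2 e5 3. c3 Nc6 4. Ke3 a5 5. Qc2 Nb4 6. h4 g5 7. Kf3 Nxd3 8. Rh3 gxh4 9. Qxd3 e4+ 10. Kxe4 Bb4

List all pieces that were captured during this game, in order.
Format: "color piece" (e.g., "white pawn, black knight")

Tracking captures:
  Nxd3: captured white pawn
  gxh4: captured white pawn
  Qxd3: captured black knight
  Kxe4: captured black pawn

white pawn, white pawn, black knight, black pawn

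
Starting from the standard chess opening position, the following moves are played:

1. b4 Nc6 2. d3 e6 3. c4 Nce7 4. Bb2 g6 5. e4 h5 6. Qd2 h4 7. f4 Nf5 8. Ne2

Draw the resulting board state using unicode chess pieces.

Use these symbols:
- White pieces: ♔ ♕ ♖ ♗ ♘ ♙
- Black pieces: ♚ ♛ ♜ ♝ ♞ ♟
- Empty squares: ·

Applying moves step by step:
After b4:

♜ ♞ ♝ ♛ ♚ ♝ ♞ ♜
♟ ♟ ♟ ♟ ♟ ♟ ♟ ♟
· · · · · · · ·
· · · · · · · ·
· ♙ · · · · · ·
· · · · · · · ·
♙ · ♙ ♙ ♙ ♙ ♙ ♙
♖ ♘ ♗ ♕ ♔ ♗ ♘ ♖


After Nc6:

♜ · ♝ ♛ ♚ ♝ ♞ ♜
♟ ♟ ♟ ♟ ♟ ♟ ♟ ♟
· · ♞ · · · · ·
· · · · · · · ·
· ♙ · · · · · ·
· · · · · · · ·
♙ · ♙ ♙ ♙ ♙ ♙ ♙
♖ ♘ ♗ ♕ ♔ ♗ ♘ ♖


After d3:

♜ · ♝ ♛ ♚ ♝ ♞ ♜
♟ ♟ ♟ ♟ ♟ ♟ ♟ ♟
· · ♞ · · · · ·
· · · · · · · ·
· ♙ · · · · · ·
· · · ♙ · · · ·
♙ · ♙ · ♙ ♙ ♙ ♙
♖ ♘ ♗ ♕ ♔ ♗ ♘ ♖


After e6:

♜ · ♝ ♛ ♚ ♝ ♞ ♜
♟ ♟ ♟ ♟ · ♟ ♟ ♟
· · ♞ · ♟ · · ·
· · · · · · · ·
· ♙ · · · · · ·
· · · ♙ · · · ·
♙ · ♙ · ♙ ♙ ♙ ♙
♖ ♘ ♗ ♕ ♔ ♗ ♘ ♖


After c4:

♜ · ♝ ♛ ♚ ♝ ♞ ♜
♟ ♟ ♟ ♟ · ♟ ♟ ♟
· · ♞ · ♟ · · ·
· · · · · · · ·
· ♙ ♙ · · · · ·
· · · ♙ · · · ·
♙ · · · ♙ ♙ ♙ ♙
♖ ♘ ♗ ♕ ♔ ♗ ♘ ♖


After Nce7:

♜ · ♝ ♛ ♚ ♝ ♞ ♜
♟ ♟ ♟ ♟ ♞ ♟ ♟ ♟
· · · · ♟ · · ·
· · · · · · · ·
· ♙ ♙ · · · · ·
· · · ♙ · · · ·
♙ · · · ♙ ♙ ♙ ♙
♖ ♘ ♗ ♕ ♔ ♗ ♘ ♖


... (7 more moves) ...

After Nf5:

♜ · ♝ ♛ ♚ ♝ ♞ ♜
♟ ♟ ♟ ♟ · ♟ · ·
· · · · ♟ · ♟ ·
· · · · · ♞ · ·
· ♙ ♙ · ♙ ♙ · ♟
· · · ♙ · · · ·
♙ ♗ · ♕ · · ♙ ♙
♖ ♘ · · ♔ ♗ ♘ ♖


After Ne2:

♜ · ♝ ♛ ♚ ♝ ♞ ♜
♟ ♟ ♟ ♟ · ♟ · ·
· · · · ♟ · ♟ ·
· · · · · ♞ · ·
· ♙ ♙ · ♙ ♙ · ♟
· · · ♙ · · · ·
♙ ♗ · ♕ ♘ · ♙ ♙
♖ ♘ · · ♔ ♗ · ♖



  a b c d e f g h
  ─────────────────
8│♜ · ♝ ♛ ♚ ♝ ♞ ♜│8
7│♟ ♟ ♟ ♟ · ♟ · ·│7
6│· · · · ♟ · ♟ ·│6
5│· · · · · ♞ · ·│5
4│· ♙ ♙ · ♙ ♙ · ♟│4
3│· · · ♙ · · · ·│3
2│♙ ♗ · ♕ ♘ · ♙ ♙│2
1│♖ ♘ · · ♔ ♗ · ♖│1
  ─────────────────
  a b c d e f g h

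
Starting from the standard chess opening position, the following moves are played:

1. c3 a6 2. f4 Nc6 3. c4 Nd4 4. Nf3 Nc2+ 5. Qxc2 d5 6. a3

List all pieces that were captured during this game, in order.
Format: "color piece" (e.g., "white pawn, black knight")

Tracking captures:
  Qxc2: captured black knight

black knight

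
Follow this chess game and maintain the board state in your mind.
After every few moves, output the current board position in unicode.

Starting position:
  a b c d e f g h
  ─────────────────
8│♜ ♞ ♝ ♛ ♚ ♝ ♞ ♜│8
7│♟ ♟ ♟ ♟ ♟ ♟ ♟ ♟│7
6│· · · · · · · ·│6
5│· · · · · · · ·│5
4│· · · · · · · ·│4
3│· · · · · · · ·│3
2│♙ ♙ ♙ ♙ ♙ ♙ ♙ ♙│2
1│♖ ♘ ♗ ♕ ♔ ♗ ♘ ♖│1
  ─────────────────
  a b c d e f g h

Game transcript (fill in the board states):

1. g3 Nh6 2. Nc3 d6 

  a b c d e f g h
  ─────────────────
8│♜ ♞ ♝ ♛ ♚ ♝ · ♜│8
7│♟ ♟ ♟ · ♟ ♟ ♟ ♟│7
6│· · · ♟ · · · ♞│6
5│· · · · · · · ·│5
4│· · · · · · · ·│4
3│· · ♘ · · · ♙ ·│3
2│♙ ♙ ♙ ♙ ♙ ♙ · ♙│2
1│♖ · ♗ ♕ ♔ ♗ ♘ ♖│1
  ─────────────────
  a b c d e f g h

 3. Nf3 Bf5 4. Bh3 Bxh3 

  a b c d e f g h
  ─────────────────
8│♜ ♞ · ♛ ♚ ♝ · ♜│8
7│♟ ♟ ♟ · ♟ ♟ ♟ ♟│7
6│· · · ♟ · · · ♞│6
5│· · · · · · · ·│5
4│· · · · · · · ·│4
3│· · ♘ · · ♘ ♙ ♝│3
2│♙ ♙ ♙ ♙ ♙ ♙ · ♙│2
1│♖ · ♗ ♕ ♔ · · ♖│1
  ─────────────────
  a b c d e f g h

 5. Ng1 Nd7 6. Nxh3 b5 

  a b c d e f g h
  ─────────────────
8│♜ · · ♛ ♚ ♝ · ♜│8
7│♟ · ♟ ♞ ♟ ♟ ♟ ♟│7
6│· · · ♟ · · · ♞│6
5│· ♟ · · · · · ·│5
4│· · · · · · · ·│4
3│· · ♘ · · · ♙ ♘│3
2│♙ ♙ ♙ ♙ ♙ ♙ · ♙│2
1│♖ · ♗ ♕ ♔ · · ♖│1
  ─────────────────
  a b c d e f g h

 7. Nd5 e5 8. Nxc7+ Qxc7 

  a b c d e f g h
  ─────────────────
8│♜ · · · ♚ ♝ · ♜│8
7│♟ · ♛ ♞ · ♟ ♟ ♟│7
6│· · · ♟ · · · ♞│6
5│· ♟ · · ♟ · · ·│5
4│· · · · · · · ·│4
3│· · · · · · ♙ ♘│3
2│♙ ♙ ♙ ♙ ♙ ♙ · ♙│2
1│♖ · ♗ ♕ ♔ · · ♖│1
  ─────────────────
  a b c d e f g h

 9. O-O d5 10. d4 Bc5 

  a b c d e f g h
  ─────────────────
8│♜ · · · ♚ · · ♜│8
7│♟ · ♛ ♞ · ♟ ♟ ♟│7
6│· · · · · · · ♞│6
5│· ♟ ♝ ♟ ♟ · · ·│5
4│· · · ♙ · · · ·│4
3│· · · · · · ♙ ♘│3
2│♙ ♙ ♙ · ♙ ♙ · ♙│2
1│♖ · ♗ ♕ · ♖ ♔ ·│1
  ─────────────────
  a b c d e f g h



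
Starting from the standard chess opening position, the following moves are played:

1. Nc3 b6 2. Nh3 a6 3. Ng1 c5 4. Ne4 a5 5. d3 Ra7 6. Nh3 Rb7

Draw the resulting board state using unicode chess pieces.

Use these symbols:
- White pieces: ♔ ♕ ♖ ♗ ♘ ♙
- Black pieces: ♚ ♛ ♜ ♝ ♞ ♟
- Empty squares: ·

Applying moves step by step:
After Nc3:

♜ ♞ ♝ ♛ ♚ ♝ ♞ ♜
♟ ♟ ♟ ♟ ♟ ♟ ♟ ♟
· · · · · · · ·
· · · · · · · ·
· · · · · · · ·
· · ♘ · · · · ·
♙ ♙ ♙ ♙ ♙ ♙ ♙ ♙
♖ · ♗ ♕ ♔ ♗ ♘ ♖


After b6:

♜ ♞ ♝ ♛ ♚ ♝ ♞ ♜
♟ · ♟ ♟ ♟ ♟ ♟ ♟
· ♟ · · · · · ·
· · · · · · · ·
· · · · · · · ·
· · ♘ · · · · ·
♙ ♙ ♙ ♙ ♙ ♙ ♙ ♙
♖ · ♗ ♕ ♔ ♗ ♘ ♖


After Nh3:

♜ ♞ ♝ ♛ ♚ ♝ ♞ ♜
♟ · ♟ ♟ ♟ ♟ ♟ ♟
· ♟ · · · · · ·
· · · · · · · ·
· · · · · · · ·
· · ♘ · · · · ♘
♙ ♙ ♙ ♙ ♙ ♙ ♙ ♙
♖ · ♗ ♕ ♔ ♗ · ♖


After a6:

♜ ♞ ♝ ♛ ♚ ♝ ♞ ♜
· · ♟ ♟ ♟ ♟ ♟ ♟
♟ ♟ · · · · · ·
· · · · · · · ·
· · · · · · · ·
· · ♘ · · · · ♘
♙ ♙ ♙ ♙ ♙ ♙ ♙ ♙
♖ · ♗ ♕ ♔ ♗ · ♖


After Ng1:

♜ ♞ ♝ ♛ ♚ ♝ ♞ ♜
· · ♟ ♟ ♟ ♟ ♟ ♟
♟ ♟ · · · · · ·
· · · · · · · ·
· · · · · · · ·
· · ♘ · · · · ·
♙ ♙ ♙ ♙ ♙ ♙ ♙ ♙
♖ · ♗ ♕ ♔ ♗ ♘ ♖


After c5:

♜ ♞ ♝ ♛ ♚ ♝ ♞ ♜
· · · ♟ ♟ ♟ ♟ ♟
♟ ♟ · · · · · ·
· · ♟ · · · · ·
· · · · · · · ·
· · ♘ · · · · ·
♙ ♙ ♙ ♙ ♙ ♙ ♙ ♙
♖ · ♗ ♕ ♔ ♗ ♘ ♖


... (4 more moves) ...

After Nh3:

· ♞ ♝ ♛ ♚ ♝ ♞ ♜
♜ · · ♟ ♟ ♟ ♟ ♟
· ♟ · · · · · ·
♟ · ♟ · · · · ·
· · · · ♘ · · ·
· · · ♙ · · · ♘
♙ ♙ ♙ · ♙ ♙ ♙ ♙
♖ · ♗ ♕ ♔ ♗ · ♖


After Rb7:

· ♞ ♝ ♛ ♚ ♝ ♞ ♜
· ♜ · ♟ ♟ ♟ ♟ ♟
· ♟ · · · · · ·
♟ · ♟ · · · · ·
· · · · ♘ · · ·
· · · ♙ · · · ♘
♙ ♙ ♙ · ♙ ♙ ♙ ♙
♖ · ♗ ♕ ♔ ♗ · ♖



  a b c d e f g h
  ─────────────────
8│· ♞ ♝ ♛ ♚ ♝ ♞ ♜│8
7│· ♜ · ♟ ♟ ♟ ♟ ♟│7
6│· ♟ · · · · · ·│6
5│♟ · ♟ · · · · ·│5
4│· · · · ♘ · · ·│4
3│· · · ♙ · · · ♘│3
2│♙ ♙ ♙ · ♙ ♙ ♙ ♙│2
1│♖ · ♗ ♕ ♔ ♗ · ♖│1
  ─────────────────
  a b c d e f g h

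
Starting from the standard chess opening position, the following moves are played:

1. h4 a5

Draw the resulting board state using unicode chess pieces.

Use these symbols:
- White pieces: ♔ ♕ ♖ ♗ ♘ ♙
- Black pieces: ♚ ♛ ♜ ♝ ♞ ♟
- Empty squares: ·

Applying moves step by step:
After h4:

♜ ♞ ♝ ♛ ♚ ♝ ♞ ♜
♟ ♟ ♟ ♟ ♟ ♟ ♟ ♟
· · · · · · · ·
· · · · · · · ·
· · · · · · · ♙
· · · · · · · ·
♙ ♙ ♙ ♙ ♙ ♙ ♙ ·
♖ ♘ ♗ ♕ ♔ ♗ ♘ ♖


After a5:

♜ ♞ ♝ ♛ ♚ ♝ ♞ ♜
· ♟ ♟ ♟ ♟ ♟ ♟ ♟
· · · · · · · ·
♟ · · · · · · ·
· · · · · · · ♙
· · · · · · · ·
♙ ♙ ♙ ♙ ♙ ♙ ♙ ·
♖ ♘ ♗ ♕ ♔ ♗ ♘ ♖



  a b c d e f g h
  ─────────────────
8│♜ ♞ ♝ ♛ ♚ ♝ ♞ ♜│8
7│· ♟ ♟ ♟ ♟ ♟ ♟ ♟│7
6│· · · · · · · ·│6
5│♟ · · · · · · ·│5
4│· · · · · · · ♙│4
3│· · · · · · · ·│3
2│♙ ♙ ♙ ♙ ♙ ♙ ♙ ·│2
1│♖ ♘ ♗ ♕ ♔ ♗ ♘ ♖│1
  ─────────────────
  a b c d e f g h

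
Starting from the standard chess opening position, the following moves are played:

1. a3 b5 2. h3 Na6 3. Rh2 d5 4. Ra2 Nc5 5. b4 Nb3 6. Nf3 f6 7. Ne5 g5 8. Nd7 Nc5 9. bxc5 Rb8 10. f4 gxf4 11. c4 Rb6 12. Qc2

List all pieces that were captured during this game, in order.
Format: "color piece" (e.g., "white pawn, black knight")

Tracking captures:
  bxc5: captured black knight
  gxf4: captured white pawn

black knight, white pawn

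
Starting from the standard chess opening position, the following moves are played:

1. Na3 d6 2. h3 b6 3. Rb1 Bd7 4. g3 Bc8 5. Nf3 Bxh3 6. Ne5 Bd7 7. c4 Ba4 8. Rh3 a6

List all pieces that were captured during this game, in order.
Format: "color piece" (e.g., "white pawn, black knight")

Tracking captures:
  Bxh3: captured white pawn

white pawn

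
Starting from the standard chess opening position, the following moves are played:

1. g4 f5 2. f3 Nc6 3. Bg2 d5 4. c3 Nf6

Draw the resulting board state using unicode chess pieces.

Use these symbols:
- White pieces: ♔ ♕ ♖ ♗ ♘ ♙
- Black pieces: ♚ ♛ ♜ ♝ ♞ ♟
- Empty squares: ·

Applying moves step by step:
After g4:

♜ ♞ ♝ ♛ ♚ ♝ ♞ ♜
♟ ♟ ♟ ♟ ♟ ♟ ♟ ♟
· · · · · · · ·
· · · · · · · ·
· · · · · · ♙ ·
· · · · · · · ·
♙ ♙ ♙ ♙ ♙ ♙ · ♙
♖ ♘ ♗ ♕ ♔ ♗ ♘ ♖


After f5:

♜ ♞ ♝ ♛ ♚ ♝ ♞ ♜
♟ ♟ ♟ ♟ ♟ · ♟ ♟
· · · · · · · ·
· · · · · ♟ · ·
· · · · · · ♙ ·
· · · · · · · ·
♙ ♙ ♙ ♙ ♙ ♙ · ♙
♖ ♘ ♗ ♕ ♔ ♗ ♘ ♖


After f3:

♜ ♞ ♝ ♛ ♚ ♝ ♞ ♜
♟ ♟ ♟ ♟ ♟ · ♟ ♟
· · · · · · · ·
· · · · · ♟ · ·
· · · · · · ♙ ·
· · · · · ♙ · ·
♙ ♙ ♙ ♙ ♙ · · ♙
♖ ♘ ♗ ♕ ♔ ♗ ♘ ♖


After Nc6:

♜ · ♝ ♛ ♚ ♝ ♞ ♜
♟ ♟ ♟ ♟ ♟ · ♟ ♟
· · ♞ · · · · ·
· · · · · ♟ · ·
· · · · · · ♙ ·
· · · · · ♙ · ·
♙ ♙ ♙ ♙ ♙ · · ♙
♖ ♘ ♗ ♕ ♔ ♗ ♘ ♖


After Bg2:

♜ · ♝ ♛ ♚ ♝ ♞ ♜
♟ ♟ ♟ ♟ ♟ · ♟ ♟
· · ♞ · · · · ·
· · · · · ♟ · ·
· · · · · · ♙ ·
· · · · · ♙ · ·
♙ ♙ ♙ ♙ ♙ · ♗ ♙
♖ ♘ ♗ ♕ ♔ · ♘ ♖


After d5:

♜ · ♝ ♛ ♚ ♝ ♞ ♜
♟ ♟ ♟ · ♟ · ♟ ♟
· · ♞ · · · · ·
· · · ♟ · ♟ · ·
· · · · · · ♙ ·
· · · · · ♙ · ·
♙ ♙ ♙ ♙ ♙ · ♗ ♙
♖ ♘ ♗ ♕ ♔ · ♘ ♖


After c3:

♜ · ♝ ♛ ♚ ♝ ♞ ♜
♟ ♟ ♟ · ♟ · ♟ ♟
· · ♞ · · · · ·
· · · ♟ · ♟ · ·
· · · · · · ♙ ·
· · ♙ · · ♙ · ·
♙ ♙ · ♙ ♙ · ♗ ♙
♖ ♘ ♗ ♕ ♔ · ♘ ♖


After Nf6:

♜ · ♝ ♛ ♚ ♝ · ♜
♟ ♟ ♟ · ♟ · ♟ ♟
· · ♞ · · ♞ · ·
· · · ♟ · ♟ · ·
· · · · · · ♙ ·
· · ♙ · · ♙ · ·
♙ ♙ · ♙ ♙ · ♗ ♙
♖ ♘ ♗ ♕ ♔ · ♘ ♖



  a b c d e f g h
  ─────────────────
8│♜ · ♝ ♛ ♚ ♝ · ♜│8
7│♟ ♟ ♟ · ♟ · ♟ ♟│7
6│· · ♞ · · ♞ · ·│6
5│· · · ♟ · ♟ · ·│5
4│· · · · · · ♙ ·│4
3│· · ♙ · · ♙ · ·│3
2│♙ ♙ · ♙ ♙ · ♗ ♙│2
1│♖ ♘ ♗ ♕ ♔ · ♘ ♖│1
  ─────────────────
  a b c d e f g h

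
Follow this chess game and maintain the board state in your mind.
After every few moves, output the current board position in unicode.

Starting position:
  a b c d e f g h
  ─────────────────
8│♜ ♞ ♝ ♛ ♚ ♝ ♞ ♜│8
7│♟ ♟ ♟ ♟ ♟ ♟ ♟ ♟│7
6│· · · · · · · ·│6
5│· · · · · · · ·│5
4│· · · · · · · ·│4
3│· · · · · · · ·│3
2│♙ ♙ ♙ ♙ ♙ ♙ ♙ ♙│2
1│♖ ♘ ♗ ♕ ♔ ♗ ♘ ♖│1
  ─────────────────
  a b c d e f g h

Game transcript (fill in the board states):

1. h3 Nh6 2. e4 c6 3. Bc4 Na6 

  a b c d e f g h
  ─────────────────
8│♜ · ♝ ♛ ♚ ♝ · ♜│8
7│♟ ♟ · ♟ ♟ ♟ ♟ ♟│7
6│♞ · ♟ · · · · ♞│6
5│· · · · · · · ·│5
4│· · ♗ · ♙ · · ·│4
3│· · · · · · · ♙│3
2│♙ ♙ ♙ ♙ · ♙ ♙ ·│2
1│♖ ♘ ♗ ♕ ♔ · ♘ ♖│1
  ─────────────────
  a b c d e f g h

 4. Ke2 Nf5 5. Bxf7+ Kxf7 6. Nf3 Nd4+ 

  a b c d e f g h
  ─────────────────
8│♜ · ♝ ♛ · ♝ · ♜│8
7│♟ ♟ · ♟ ♟ ♚ ♟ ♟│7
6│♞ · ♟ · · · · ·│6
5│· · · · · · · ·│5
4│· · · ♞ ♙ · · ·│4
3│· · · · · ♘ · ♙│3
2│♙ ♙ ♙ ♙ ♔ ♙ ♙ ·│2
1│♖ ♘ ♗ ♕ · · · ♖│1
  ─────────────────
  a b c d e f g h

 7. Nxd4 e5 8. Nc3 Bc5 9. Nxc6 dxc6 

  a b c d e f g h
  ─────────────────
8│♜ · ♝ ♛ · · · ♜│8
7│♟ ♟ · · · ♚ ♟ ♟│7
6│♞ · ♟ · · · · ·│6
5│· · ♝ · ♟ · · ·│5
4│· · · · ♙ · · ·│4
3│· · ♘ · · · · ♙│3
2│♙ ♙ ♙ ♙ ♔ ♙ ♙ ·│2
1│♖ · ♗ ♕ · · · ♖│1
  ─────────────────
  a b c d e f g h

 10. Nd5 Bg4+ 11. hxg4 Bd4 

  a b c d e f g h
  ─────────────────
8│♜ · · ♛ · · · ♜│8
7│♟ ♟ · · · ♚ ♟ ♟│7
6│♞ · ♟ · · · · ·│6
5│· · · ♘ ♟ · · ·│5
4│· · · ♝ ♙ · ♙ ·│4
3│· · · · · · · ·│3
2│♙ ♙ ♙ ♙ ♔ ♙ ♙ ·│2
1│♖ · ♗ ♕ · · · ♖│1
  ─────────────────
  a b c d e f g h


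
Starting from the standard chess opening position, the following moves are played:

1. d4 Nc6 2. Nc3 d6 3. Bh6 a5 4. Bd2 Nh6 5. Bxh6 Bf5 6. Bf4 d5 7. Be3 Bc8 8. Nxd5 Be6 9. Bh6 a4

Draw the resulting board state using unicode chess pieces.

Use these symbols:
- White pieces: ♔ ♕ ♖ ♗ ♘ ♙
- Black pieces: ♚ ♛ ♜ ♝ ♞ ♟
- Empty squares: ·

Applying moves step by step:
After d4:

♜ ♞ ♝ ♛ ♚ ♝ ♞ ♜
♟ ♟ ♟ ♟ ♟ ♟ ♟ ♟
· · · · · · · ·
· · · · · · · ·
· · · ♙ · · · ·
· · · · · · · ·
♙ ♙ ♙ · ♙ ♙ ♙ ♙
♖ ♘ ♗ ♕ ♔ ♗ ♘ ♖


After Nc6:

♜ · ♝ ♛ ♚ ♝ ♞ ♜
♟ ♟ ♟ ♟ ♟ ♟ ♟ ♟
· · ♞ · · · · ·
· · · · · · · ·
· · · ♙ · · · ·
· · · · · · · ·
♙ ♙ ♙ · ♙ ♙ ♙ ♙
♖ ♘ ♗ ♕ ♔ ♗ ♘ ♖


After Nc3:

♜ · ♝ ♛ ♚ ♝ ♞ ♜
♟ ♟ ♟ ♟ ♟ ♟ ♟ ♟
· · ♞ · · · · ·
· · · · · · · ·
· · · ♙ · · · ·
· · ♘ · · · · ·
♙ ♙ ♙ · ♙ ♙ ♙ ♙
♖ · ♗ ♕ ♔ ♗ ♘ ♖


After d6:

♜ · ♝ ♛ ♚ ♝ ♞ ♜
♟ ♟ ♟ · ♟ ♟ ♟ ♟
· · ♞ ♟ · · · ·
· · · · · · · ·
· · · ♙ · · · ·
· · ♘ · · · · ·
♙ ♙ ♙ · ♙ ♙ ♙ ♙
♖ · ♗ ♕ ♔ ♗ ♘ ♖


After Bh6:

♜ · ♝ ♛ ♚ ♝ ♞ ♜
♟ ♟ ♟ · ♟ ♟ ♟ ♟
· · ♞ ♟ · · · ♗
· · · · · · · ·
· · · ♙ · · · ·
· · ♘ · · · · ·
♙ ♙ ♙ · ♙ ♙ ♙ ♙
♖ · · ♕ ♔ ♗ ♘ ♖


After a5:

♜ · ♝ ♛ ♚ ♝ ♞ ♜
· ♟ ♟ · ♟ ♟ ♟ ♟
· · ♞ ♟ · · · ♗
♟ · · · · · · ·
· · · ♙ · · · ·
· · ♘ · · · · ·
♙ ♙ ♙ · ♙ ♙ ♙ ♙
♖ · · ♕ ♔ ♗ ♘ ♖


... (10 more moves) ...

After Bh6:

♜ · · ♛ ♚ ♝ · ♜
· ♟ ♟ · ♟ ♟ ♟ ♟
· · ♞ · ♝ · · ♗
♟ · · ♘ · · · ·
· · · ♙ · · · ·
· · · · · · · ·
♙ ♙ ♙ · ♙ ♙ ♙ ♙
♖ · · ♕ ♔ ♗ ♘ ♖


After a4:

♜ · · ♛ ♚ ♝ · ♜
· ♟ ♟ · ♟ ♟ ♟ ♟
· · ♞ · ♝ · · ♗
· · · ♘ · · · ·
♟ · · ♙ · · · ·
· · · · · · · ·
♙ ♙ ♙ · ♙ ♙ ♙ ♙
♖ · · ♕ ♔ ♗ ♘ ♖



  a b c d e f g h
  ─────────────────
8│♜ · · ♛ ♚ ♝ · ♜│8
7│· ♟ ♟ · ♟ ♟ ♟ ♟│7
6│· · ♞ · ♝ · · ♗│6
5│· · · ♘ · · · ·│5
4│♟ · · ♙ · · · ·│4
3│· · · · · · · ·│3
2│♙ ♙ ♙ · ♙ ♙ ♙ ♙│2
1│♖ · · ♕ ♔ ♗ ♘ ♖│1
  ─────────────────
  a b c d e f g h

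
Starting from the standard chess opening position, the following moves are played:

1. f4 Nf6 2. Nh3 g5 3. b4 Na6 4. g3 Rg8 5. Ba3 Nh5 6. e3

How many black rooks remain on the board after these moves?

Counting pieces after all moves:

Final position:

  a b c d e f g h
  ─────────────────
8│♜ · ♝ ♛ ♚ ♝ ♜ ·│8
7│♟ ♟ ♟ ♟ ♟ ♟ · ♟│7
6│♞ · · · · · · ·│6
5│· · · · · · ♟ ♞│5
4│· ♙ · · · ♙ · ·│4
3│♗ · · · ♙ · ♙ ♘│3
2│♙ · ♙ ♙ · · · ♙│2
1│♖ ♘ · ♕ ♔ ♗ · ♖│1
  ─────────────────
  a b c d e f g h


2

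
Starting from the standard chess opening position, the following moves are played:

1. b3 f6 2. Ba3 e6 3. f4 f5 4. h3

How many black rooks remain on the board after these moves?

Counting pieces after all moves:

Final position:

  a b c d e f g h
  ─────────────────
8│♜ ♞ ♝ ♛ ♚ ♝ ♞ ♜│8
7│♟ ♟ ♟ ♟ · · ♟ ♟│7
6│· · · · ♟ · · ·│6
5│· · · · · ♟ · ·│5
4│· · · · · ♙ · ·│4
3│♗ ♙ · · · · · ♙│3
2│♙ · ♙ ♙ ♙ · ♙ ·│2
1│♖ ♘ · ♕ ♔ ♗ ♘ ♖│1
  ─────────────────
  a b c d e f g h


2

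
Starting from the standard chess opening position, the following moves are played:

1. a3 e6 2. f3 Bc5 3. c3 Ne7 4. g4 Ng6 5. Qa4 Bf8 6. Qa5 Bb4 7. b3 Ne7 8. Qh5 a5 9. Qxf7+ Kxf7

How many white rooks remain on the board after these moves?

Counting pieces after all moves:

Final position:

  a b c d e f g h
  ─────────────────
8│♜ ♞ ♝ ♛ · · · ♜│8
7│· ♟ ♟ ♟ ♞ ♚ ♟ ♟│7
6│· · · · ♟ · · ·│6
5│♟ · · · · · · ·│5
4│· ♝ · · · · ♙ ·│4
3│♙ ♙ ♙ · · ♙ · ·│3
2│· · · ♙ ♙ · · ♙│2
1│♖ ♘ ♗ · ♔ ♗ ♘ ♖│1
  ─────────────────
  a b c d e f g h


2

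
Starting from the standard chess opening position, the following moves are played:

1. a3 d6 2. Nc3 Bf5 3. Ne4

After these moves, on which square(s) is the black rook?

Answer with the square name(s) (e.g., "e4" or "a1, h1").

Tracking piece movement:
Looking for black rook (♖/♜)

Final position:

  a b c d e f g h
  ─────────────────
8│♜ ♞ · ♛ ♚ ♝ ♞ ♜│8
7│♟ ♟ ♟ · ♟ ♟ ♟ ♟│7
6│· · · ♟ · · · ·│6
5│· · · · · ♝ · ·│5
4│· · · · ♘ · · ·│4
3│♙ · · · · · · ·│3
2│· ♙ ♙ ♙ ♙ ♙ ♙ ♙│2
1│♖ · ♗ ♕ ♔ ♗ ♘ ♖│1
  ─────────────────
  a b c d e f g h


a8, h8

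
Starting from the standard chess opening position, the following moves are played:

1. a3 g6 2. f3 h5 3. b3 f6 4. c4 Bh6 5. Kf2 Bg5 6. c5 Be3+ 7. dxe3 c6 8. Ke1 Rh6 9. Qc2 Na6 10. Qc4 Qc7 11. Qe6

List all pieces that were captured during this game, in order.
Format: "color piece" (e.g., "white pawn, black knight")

Tracking captures:
  dxe3: captured black bishop

black bishop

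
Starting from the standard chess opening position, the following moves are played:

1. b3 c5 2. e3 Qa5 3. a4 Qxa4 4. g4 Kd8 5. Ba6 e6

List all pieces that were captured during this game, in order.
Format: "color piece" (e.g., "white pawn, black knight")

Tracking captures:
  Qxa4: captured white pawn

white pawn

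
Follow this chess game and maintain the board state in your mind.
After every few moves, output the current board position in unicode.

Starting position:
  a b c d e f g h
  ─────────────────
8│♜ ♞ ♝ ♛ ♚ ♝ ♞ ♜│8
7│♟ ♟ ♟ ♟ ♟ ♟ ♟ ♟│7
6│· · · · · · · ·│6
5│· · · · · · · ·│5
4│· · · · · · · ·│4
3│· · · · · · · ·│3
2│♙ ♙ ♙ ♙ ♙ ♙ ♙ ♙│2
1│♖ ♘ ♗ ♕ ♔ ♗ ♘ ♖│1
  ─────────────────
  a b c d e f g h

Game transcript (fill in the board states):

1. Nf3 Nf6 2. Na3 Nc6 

  a b c d e f g h
  ─────────────────
8│♜ · ♝ ♛ ♚ ♝ · ♜│8
7│♟ ♟ ♟ ♟ ♟ ♟ ♟ ♟│7
6│· · ♞ · · ♞ · ·│6
5│· · · · · · · ·│5
4│· · · · · · · ·│4
3│♘ · · · · ♘ · ·│3
2│♙ ♙ ♙ ♙ ♙ ♙ ♙ ♙│2
1│♖ · ♗ ♕ ♔ ♗ · ♖│1
  ─────────────────
  a b c d e f g h

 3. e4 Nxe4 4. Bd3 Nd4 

  a b c d e f g h
  ─────────────────
8│♜ · ♝ ♛ ♚ ♝ · ♜│8
7│♟ ♟ ♟ ♟ ♟ ♟ ♟ ♟│7
6│· · · · · · · ·│6
5│· · · · · · · ·│5
4│· · · ♞ ♞ · · ·│4
3│♘ · · ♗ · ♘ · ·│3
2│♙ ♙ ♙ ♙ · ♙ ♙ ♙│2
1│♖ · ♗ ♕ ♔ · · ♖│1
  ─────────────────
  a b c d e f g h

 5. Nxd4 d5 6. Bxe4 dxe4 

  a b c d e f g h
  ─────────────────
8│♜ · ♝ ♛ ♚ ♝ · ♜│8
7│♟ ♟ ♟ · ♟ ♟ ♟ ♟│7
6│· · · · · · · ·│6
5│· · · · · · · ·│5
4│· · · ♘ ♟ · · ·│4
3│♘ · · · · · · ·│3
2│♙ ♙ ♙ ♙ · ♙ ♙ ♙│2
1│♖ · ♗ ♕ ♔ · · ♖│1
  ─────────────────
  a b c d e f g h



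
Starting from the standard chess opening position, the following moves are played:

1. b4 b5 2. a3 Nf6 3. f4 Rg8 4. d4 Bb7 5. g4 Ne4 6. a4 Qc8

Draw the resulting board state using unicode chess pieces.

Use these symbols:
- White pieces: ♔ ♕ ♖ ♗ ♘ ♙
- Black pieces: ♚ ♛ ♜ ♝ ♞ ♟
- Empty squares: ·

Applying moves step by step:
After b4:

♜ ♞ ♝ ♛ ♚ ♝ ♞ ♜
♟ ♟ ♟ ♟ ♟ ♟ ♟ ♟
· · · · · · · ·
· · · · · · · ·
· ♙ · · · · · ·
· · · · · · · ·
♙ · ♙ ♙ ♙ ♙ ♙ ♙
♖ ♘ ♗ ♕ ♔ ♗ ♘ ♖


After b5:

♜ ♞ ♝ ♛ ♚ ♝ ♞ ♜
♟ · ♟ ♟ ♟ ♟ ♟ ♟
· · · · · · · ·
· ♟ · · · · · ·
· ♙ · · · · · ·
· · · · · · · ·
♙ · ♙ ♙ ♙ ♙ ♙ ♙
♖ ♘ ♗ ♕ ♔ ♗ ♘ ♖


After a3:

♜ ♞ ♝ ♛ ♚ ♝ ♞ ♜
♟ · ♟ ♟ ♟ ♟ ♟ ♟
· · · · · · · ·
· ♟ · · · · · ·
· ♙ · · · · · ·
♙ · · · · · · ·
· · ♙ ♙ ♙ ♙ ♙ ♙
♖ ♘ ♗ ♕ ♔ ♗ ♘ ♖


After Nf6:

♜ ♞ ♝ ♛ ♚ ♝ · ♜
♟ · ♟ ♟ ♟ ♟ ♟ ♟
· · · · · ♞ · ·
· ♟ · · · · · ·
· ♙ · · · · · ·
♙ · · · · · · ·
· · ♙ ♙ ♙ ♙ ♙ ♙
♖ ♘ ♗ ♕ ♔ ♗ ♘ ♖


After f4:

♜ ♞ ♝ ♛ ♚ ♝ · ♜
♟ · ♟ ♟ ♟ ♟ ♟ ♟
· · · · · ♞ · ·
· ♟ · · · · · ·
· ♙ · · · ♙ · ·
♙ · · · · · · ·
· · ♙ ♙ ♙ · ♙ ♙
♖ ♘ ♗ ♕ ♔ ♗ ♘ ♖


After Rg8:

♜ ♞ ♝ ♛ ♚ ♝ ♜ ·
♟ · ♟ ♟ ♟ ♟ ♟ ♟
· · · · · ♞ · ·
· ♟ · · · · · ·
· ♙ · · · ♙ · ·
♙ · · · · · · ·
· · ♙ ♙ ♙ · ♙ ♙
♖ ♘ ♗ ♕ ♔ ♗ ♘ ♖


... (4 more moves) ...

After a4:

♜ ♞ · ♛ ♚ ♝ ♜ ·
♟ ♝ ♟ ♟ ♟ ♟ ♟ ♟
· · · · · · · ·
· ♟ · · · · · ·
♙ ♙ · ♙ ♞ ♙ ♙ ·
· · · · · · · ·
· · ♙ · ♙ · · ♙
♖ ♘ ♗ ♕ ♔ ♗ ♘ ♖


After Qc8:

♜ ♞ ♛ · ♚ ♝ ♜ ·
♟ ♝ ♟ ♟ ♟ ♟ ♟ ♟
· · · · · · · ·
· ♟ · · · · · ·
♙ ♙ · ♙ ♞ ♙ ♙ ·
· · · · · · · ·
· · ♙ · ♙ · · ♙
♖ ♘ ♗ ♕ ♔ ♗ ♘ ♖



  a b c d e f g h
  ─────────────────
8│♜ ♞ ♛ · ♚ ♝ ♜ ·│8
7│♟ ♝ ♟ ♟ ♟ ♟ ♟ ♟│7
6│· · · · · · · ·│6
5│· ♟ · · · · · ·│5
4│♙ ♙ · ♙ ♞ ♙ ♙ ·│4
3│· · · · · · · ·│3
2│· · ♙ · ♙ · · ♙│2
1│♖ ♘ ♗ ♕ ♔ ♗ ♘ ♖│1
  ─────────────────
  a b c d e f g h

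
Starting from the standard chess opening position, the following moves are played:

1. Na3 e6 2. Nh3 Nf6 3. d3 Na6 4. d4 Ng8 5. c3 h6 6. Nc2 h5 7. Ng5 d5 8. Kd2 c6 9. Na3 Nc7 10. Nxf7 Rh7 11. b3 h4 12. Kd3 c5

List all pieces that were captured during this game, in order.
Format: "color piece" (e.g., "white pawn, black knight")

Tracking captures:
  Nxf7: captured black pawn

black pawn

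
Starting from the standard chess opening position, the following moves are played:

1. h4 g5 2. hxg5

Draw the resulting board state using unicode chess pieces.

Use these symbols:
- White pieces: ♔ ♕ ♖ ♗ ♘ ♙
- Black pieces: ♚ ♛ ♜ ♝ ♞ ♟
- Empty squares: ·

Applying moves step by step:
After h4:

♜ ♞ ♝ ♛ ♚ ♝ ♞ ♜
♟ ♟ ♟ ♟ ♟ ♟ ♟ ♟
· · · · · · · ·
· · · · · · · ·
· · · · · · · ♙
· · · · · · · ·
♙ ♙ ♙ ♙ ♙ ♙ ♙ ·
♖ ♘ ♗ ♕ ♔ ♗ ♘ ♖


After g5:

♜ ♞ ♝ ♛ ♚ ♝ ♞ ♜
♟ ♟ ♟ ♟ ♟ ♟ · ♟
· · · · · · · ·
· · · · · · ♟ ·
· · · · · · · ♙
· · · · · · · ·
♙ ♙ ♙ ♙ ♙ ♙ ♙ ·
♖ ♘ ♗ ♕ ♔ ♗ ♘ ♖


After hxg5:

♜ ♞ ♝ ♛ ♚ ♝ ♞ ♜
♟ ♟ ♟ ♟ ♟ ♟ · ♟
· · · · · · · ·
· · · · · · ♙ ·
· · · · · · · ·
· · · · · · · ·
♙ ♙ ♙ ♙ ♙ ♙ ♙ ·
♖ ♘ ♗ ♕ ♔ ♗ ♘ ♖



  a b c d e f g h
  ─────────────────
8│♜ ♞ ♝ ♛ ♚ ♝ ♞ ♜│8
7│♟ ♟ ♟ ♟ ♟ ♟ · ♟│7
6│· · · · · · · ·│6
5│· · · · · · ♙ ·│5
4│· · · · · · · ·│4
3│· · · · · · · ·│3
2│♙ ♙ ♙ ♙ ♙ ♙ ♙ ·│2
1│♖ ♘ ♗ ♕ ♔ ♗ ♘ ♖│1
  ─────────────────
  a b c d e f g h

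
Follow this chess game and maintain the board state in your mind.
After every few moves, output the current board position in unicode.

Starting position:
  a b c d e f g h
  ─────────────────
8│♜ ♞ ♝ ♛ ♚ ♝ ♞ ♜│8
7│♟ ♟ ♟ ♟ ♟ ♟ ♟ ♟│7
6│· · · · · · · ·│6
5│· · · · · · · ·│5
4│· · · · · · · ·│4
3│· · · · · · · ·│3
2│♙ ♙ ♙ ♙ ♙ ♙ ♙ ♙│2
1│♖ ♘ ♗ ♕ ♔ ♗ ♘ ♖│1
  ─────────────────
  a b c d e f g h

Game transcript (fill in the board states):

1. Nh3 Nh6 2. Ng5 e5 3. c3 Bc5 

  a b c d e f g h
  ─────────────────
8│♜ ♞ ♝ ♛ ♚ · · ♜│8
7│♟ ♟ ♟ ♟ · ♟ ♟ ♟│7
6│· · · · · · · ♞│6
5│· · ♝ · ♟ · ♘ ·│5
4│· · · · · · · ·│4
3│· · ♙ · · · · ·│3
2│♙ ♙ · ♙ ♙ ♙ ♙ ♙│2
1│♖ ♘ ♗ ♕ ♔ ♗ · ♖│1
  ─────────────────
  a b c d e f g h

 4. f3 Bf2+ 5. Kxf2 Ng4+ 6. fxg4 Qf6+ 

  a b c d e f g h
  ─────────────────
8│♜ ♞ ♝ · ♚ · · ♜│8
7│♟ ♟ ♟ ♟ · ♟ ♟ ♟│7
6│· · · · · ♛ · ·│6
5│· · · · ♟ · ♘ ·│5
4│· · · · · · ♙ ·│4
3│· · ♙ · · · · ·│3
2│♙ ♙ · ♙ ♙ ♔ ♙ ♙│2
1│♖ ♘ ♗ ♕ · ♗ · ♖│1
  ─────────────────
  a b c d e f g h

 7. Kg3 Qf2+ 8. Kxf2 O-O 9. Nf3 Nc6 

  a b c d e f g h
  ─────────────────
8│♜ · ♝ · · ♜ ♚ ·│8
7│♟ ♟ ♟ ♟ · ♟ ♟ ♟│7
6│· · ♞ · · · · ·│6
5│· · · · ♟ · · ·│5
4│· · · · · · ♙ ·│4
3│· · ♙ · · ♘ · ·│3
2│♙ ♙ · ♙ ♙ ♔ ♙ ♙│2
1│♖ ♘ ♗ ♕ · ♗ · ♖│1
  ─────────────────
  a b c d e f g h

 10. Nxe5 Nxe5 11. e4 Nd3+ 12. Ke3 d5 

  a b c d e f g h
  ─────────────────
8│♜ · ♝ · · ♜ ♚ ·│8
7│♟ ♟ ♟ · · ♟ ♟ ♟│7
6│· · · · · · · ·│6
5│· · · ♟ · · · ·│5
4│· · · · ♙ · ♙ ·│4
3│· · ♙ ♞ ♔ · · ·│3
2│♙ ♙ · ♙ · · ♙ ♙│2
1│♖ ♘ ♗ ♕ · ♗ · ♖│1
  ─────────────────
  a b c d e f g h

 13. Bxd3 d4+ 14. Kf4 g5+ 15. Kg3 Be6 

  a b c d e f g h
  ─────────────────
8│♜ · · · · ♜ ♚ ·│8
7│♟ ♟ ♟ · · ♟ · ♟│7
6│· · · · ♝ · · ·│6
5│· · · · · · ♟ ·│5
4│· · · ♟ ♙ · ♙ ·│4
3│· · ♙ ♗ · · ♔ ·│3
2│♙ ♙ · ♙ · · ♙ ♙│2
1│♖ ♘ ♗ ♕ · · · ♖│1
  ─────────────────
  a b c d e f g h



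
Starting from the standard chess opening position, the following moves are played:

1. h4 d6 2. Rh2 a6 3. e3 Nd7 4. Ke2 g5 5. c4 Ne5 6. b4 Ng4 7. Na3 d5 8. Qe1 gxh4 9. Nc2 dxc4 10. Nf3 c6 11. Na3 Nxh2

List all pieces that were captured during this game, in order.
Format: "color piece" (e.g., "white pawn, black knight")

Tracking captures:
  gxh4: captured white pawn
  dxc4: captured white pawn
  Nxh2: captured white rook

white pawn, white pawn, white rook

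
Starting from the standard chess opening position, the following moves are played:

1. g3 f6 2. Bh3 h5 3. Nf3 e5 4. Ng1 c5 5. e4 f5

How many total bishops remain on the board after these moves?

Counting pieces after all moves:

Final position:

  a b c d e f g h
  ─────────────────
8│♜ ♞ ♝ ♛ ♚ ♝ ♞ ♜│8
7│♟ ♟ · ♟ · · ♟ ·│7
6│· · · · · · · ·│6
5│· · ♟ · ♟ ♟ · ♟│5
4│· · · · ♙ · · ·│4
3│· · · · · · ♙ ♗│3
2│♙ ♙ ♙ ♙ · ♙ · ♙│2
1│♖ ♘ ♗ ♕ ♔ · ♘ ♖│1
  ─────────────────
  a b c d e f g h


4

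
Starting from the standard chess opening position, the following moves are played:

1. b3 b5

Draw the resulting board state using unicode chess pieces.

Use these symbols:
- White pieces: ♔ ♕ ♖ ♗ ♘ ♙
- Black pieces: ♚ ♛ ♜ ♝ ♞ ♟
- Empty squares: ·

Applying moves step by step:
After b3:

♜ ♞ ♝ ♛ ♚ ♝ ♞ ♜
♟ ♟ ♟ ♟ ♟ ♟ ♟ ♟
· · · · · · · ·
· · · · · · · ·
· · · · · · · ·
· ♙ · · · · · ·
♙ · ♙ ♙ ♙ ♙ ♙ ♙
♖ ♘ ♗ ♕ ♔ ♗ ♘ ♖


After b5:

♜ ♞ ♝ ♛ ♚ ♝ ♞ ♜
♟ · ♟ ♟ ♟ ♟ ♟ ♟
· · · · · · · ·
· ♟ · · · · · ·
· · · · · · · ·
· ♙ · · · · · ·
♙ · ♙ ♙ ♙ ♙ ♙ ♙
♖ ♘ ♗ ♕ ♔ ♗ ♘ ♖



  a b c d e f g h
  ─────────────────
8│♜ ♞ ♝ ♛ ♚ ♝ ♞ ♜│8
7│♟ · ♟ ♟ ♟ ♟ ♟ ♟│7
6│· · · · · · · ·│6
5│· ♟ · · · · · ·│5
4│· · · · · · · ·│4
3│· ♙ · · · · · ·│3
2│♙ · ♙ ♙ ♙ ♙ ♙ ♙│2
1│♖ ♘ ♗ ♕ ♔ ♗ ♘ ♖│1
  ─────────────────
  a b c d e f g h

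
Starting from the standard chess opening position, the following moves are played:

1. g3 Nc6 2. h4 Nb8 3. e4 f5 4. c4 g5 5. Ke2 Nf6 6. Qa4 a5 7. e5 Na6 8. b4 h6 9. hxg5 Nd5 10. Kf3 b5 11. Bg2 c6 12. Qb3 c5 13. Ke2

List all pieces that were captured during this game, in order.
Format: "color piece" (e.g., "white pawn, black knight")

Tracking captures:
  hxg5: captured black pawn

black pawn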